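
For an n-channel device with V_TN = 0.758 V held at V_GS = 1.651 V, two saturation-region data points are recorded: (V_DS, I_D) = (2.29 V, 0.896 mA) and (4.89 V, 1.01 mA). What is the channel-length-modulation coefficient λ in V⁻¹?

λ = 0.0551 V⁻¹

With V_GS fixed, I_D ∝ (1 + λ V_DS) in saturation, so I_D2/I_D1 = (1 + λ V_DS2)/(1 + λ V_DS1).
1.01/0.896 = 1.127 = (1 + 4.89 λ)/(1 + 2.29 λ).
Solving: λ (I_D1 V_DS2 − I_D2 V_DS1) = I_D2 − I_D1, so λ = (1.01 − 0.896) / (0.896 × 4.89 − 1.01 × 2.29) = 0.114 / 2.07 = 0.0551 V⁻¹.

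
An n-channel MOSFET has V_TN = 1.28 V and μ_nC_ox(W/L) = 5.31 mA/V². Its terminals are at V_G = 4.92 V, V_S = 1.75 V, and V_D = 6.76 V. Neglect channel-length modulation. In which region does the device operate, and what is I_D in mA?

Saturation; I_D = 9.48 mA

V_GS = V_G − V_S = 4.92 − 1.75 = 3.17 V; V_DS = V_D − V_S = 6.76 − 1.75 = 5.01 V.
V_ov = V_GS − V_TN = 3.17 − 1.28 = 1.89 V.
Since V_DS = 5.01 V ≥ V_ov = 1.89 V, the device is in saturation.
I_D = ½ k_n V_ov² = 0.5 × 5.31 × 1.89² = 9.48 mA.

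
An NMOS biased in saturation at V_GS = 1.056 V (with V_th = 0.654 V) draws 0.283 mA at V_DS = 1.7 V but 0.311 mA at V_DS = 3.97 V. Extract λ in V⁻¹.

With V_GS fixed, I_D ∝ (1 + λ V_DS) in saturation, so I_D2/I_D1 = (1 + λ V_DS2)/(1 + λ V_DS1).
0.311/0.283 = 1.099 = (1 + 3.97 λ)/(1 + 1.7 λ).
Solving: λ (I_D1 V_DS2 − I_D2 V_DS1) = I_D2 − I_D1, so λ = (0.311 − 0.283) / (0.283 × 3.97 − 0.311 × 1.7) = 0.028 / 0.595 = 0.0471 V⁻¹.

λ = 0.0471 V⁻¹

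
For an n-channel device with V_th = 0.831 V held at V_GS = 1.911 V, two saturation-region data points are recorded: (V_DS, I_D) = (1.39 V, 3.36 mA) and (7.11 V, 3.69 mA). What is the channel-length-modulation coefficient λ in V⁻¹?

λ = 0.0176 V⁻¹

With V_GS fixed, I_D ∝ (1 + λ V_DS) in saturation, so I_D2/I_D1 = (1 + λ V_DS2)/(1 + λ V_DS1).
3.69/3.36 = 1.098 = (1 + 7.11 λ)/(1 + 1.39 λ).
Solving: λ (I_D1 V_DS2 − I_D2 V_DS1) = I_D2 − I_D1, so λ = (3.69 − 3.36) / (3.36 × 7.11 − 3.69 × 1.39) = 0.33 / 18.8 = 0.0176 V⁻¹.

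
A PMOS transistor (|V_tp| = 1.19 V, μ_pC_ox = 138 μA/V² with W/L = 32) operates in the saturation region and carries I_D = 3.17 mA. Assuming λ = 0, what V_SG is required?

V_SG = 2.39 V

k_p = μ_pC_ox · (W/L) = 4.416 mA/V².
In saturation I_D = ½ k_p (V_SG − |V_tp|)², so V_SG − |V_tp| = √(2 I_D / k_p) = √(2 × 3.17 / 4.416) = 1.2 V.
V_SG = 1.19 + 1.2 = 2.39 V.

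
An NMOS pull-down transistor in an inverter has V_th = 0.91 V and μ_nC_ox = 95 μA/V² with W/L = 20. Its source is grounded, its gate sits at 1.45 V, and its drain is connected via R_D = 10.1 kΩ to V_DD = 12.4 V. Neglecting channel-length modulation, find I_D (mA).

I_D = 0.277 mA

V_GS = V_G = 1.45 V, so V_ov = 1.45 − 0.91 = 0.54 V.
k_n = μ_nC_ox · (W/L) = 1.9 mA/V².
Assume saturation: I_D = ½ k_n V_ov² = 0.5 × 1.9 × 0.54² = 0.277 mA, giving V_DS = V_DD − I_D R_D = 12.4 − 0.277 × 10.1 = 9.6 V.
V_DS = 9.6 V ≥ V_ov = 0.54 V, confirming saturation.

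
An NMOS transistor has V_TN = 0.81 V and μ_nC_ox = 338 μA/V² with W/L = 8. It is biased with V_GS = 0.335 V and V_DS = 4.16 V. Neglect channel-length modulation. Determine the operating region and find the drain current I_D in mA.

Cutoff; I_D = 0 mA

V_GS = 0.335 V < V_TN = 0.81 V, so the transistor is in cutoff.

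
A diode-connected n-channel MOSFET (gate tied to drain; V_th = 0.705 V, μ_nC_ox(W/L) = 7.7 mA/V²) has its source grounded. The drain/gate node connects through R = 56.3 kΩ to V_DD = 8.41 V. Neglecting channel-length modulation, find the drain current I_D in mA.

I_D = 0.134 mA

With gate tied to drain, V_GS = V_DS ≥ V_GS − V_th, so the device is in saturation.
KCL at the drain: ½ k_n (V_GS − V_th)² = (V_DD − V_GS)/R.
Let x = V_GS − 0.705. Then 217 x² + x − 7.705 = 0, giving x = 0.186 V (positive root), so V_GS = 0.891 V.
I_D = (V_DD − V_GS)/R = (8.41 − 0.891) / 56.3 = 0.134 mA.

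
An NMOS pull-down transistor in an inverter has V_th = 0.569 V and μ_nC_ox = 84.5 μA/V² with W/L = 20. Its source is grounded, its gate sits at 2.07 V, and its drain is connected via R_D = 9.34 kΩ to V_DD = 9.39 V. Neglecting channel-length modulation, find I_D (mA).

V_GS = V_G = 2.07 V, so V_ov = 2.07 − 0.569 = 1.5 V.
k_n = μ_nC_ox · (W/L) = 1.69 mA/V².
Assume saturation: I_D = ½ k_n V_ov² = 0.5 × 1.69 × 1.5² = 1.9 mA, giving V_DS = V_DD − I_D R_D = 9.39 − 1.9 × 9.34 = -8.39 V.
But -8.39 V < V_ov = 1.5 V, so the device is actually in triode.
In triode I_D = k_n[V_ov V_DS − ½ V_DS²] and I_D = (V_DD − V_DS)/R_D. Equating: 7.89 V_DS² − 24.69 V_DS + 9.39 = 0, giving V_DS = 0.443 V (the root below V_ov).
I_D = (9.39 − 0.443) / 9.34 = 0.958 mA.

I_D = 0.958 mA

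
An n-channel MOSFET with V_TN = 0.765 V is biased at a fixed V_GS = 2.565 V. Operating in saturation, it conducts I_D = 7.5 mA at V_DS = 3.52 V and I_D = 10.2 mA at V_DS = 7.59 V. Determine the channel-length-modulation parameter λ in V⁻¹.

With V_GS fixed, I_D ∝ (1 + λ V_DS) in saturation, so I_D2/I_D1 = (1 + λ V_DS2)/(1 + λ V_DS1).
10.2/7.5 = 1.36 = (1 + 7.59 λ)/(1 + 3.52 λ).
Solving: λ (I_D1 V_DS2 − I_D2 V_DS1) = I_D2 − I_D1, so λ = (10.2 − 7.5) / (7.5 × 7.59 − 10.2 × 3.52) = 2.7 / 21 = 0.128 V⁻¹.

λ = 0.128 V⁻¹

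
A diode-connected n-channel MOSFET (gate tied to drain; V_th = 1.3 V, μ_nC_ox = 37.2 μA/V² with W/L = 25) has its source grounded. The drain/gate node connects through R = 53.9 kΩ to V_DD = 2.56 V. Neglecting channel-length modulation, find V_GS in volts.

V_GS = 1.51 V

With gate tied to drain, V_GS = V_DS ≥ V_GS − V_th, so the device is in saturation.
k_n = μ_nC_ox · (W/L) = 0.93 mA/V².
KCL at the drain: ½ k_n (V_GS − V_th)² = (V_DD − V_GS)/R.
Let x = V_GS − 1.3. Then 25.1 x² + x − 1.26 = 0, giving x = 0.205 V (positive root), so V_GS = 1.51 V.
I_D = (V_DD − V_GS)/R = (2.56 − 1.51) / 53.9 = 0.0196 mA.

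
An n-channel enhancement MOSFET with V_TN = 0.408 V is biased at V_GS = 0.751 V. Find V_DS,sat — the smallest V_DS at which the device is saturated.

V_DS,sat = 0.343 V

The boundary between triode and saturation is V_DS = V_GS − V_TN = V_ov.
V_ov = 0.751 − 0.408 = 0.343 V.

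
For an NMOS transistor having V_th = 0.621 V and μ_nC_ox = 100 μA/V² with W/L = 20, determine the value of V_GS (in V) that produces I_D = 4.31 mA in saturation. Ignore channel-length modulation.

V_GS = 2.70 V

k_n = μ_nC_ox · (W/L) = 2 mA/V².
In saturation I_D = ½ k_n (V_GS − V_th)², so V_GS − V_th = √(2 I_D / k_n) = √(2 × 4.31 / 2) = 2.08 V.
V_GS = 0.621 + 2.08 = 2.7 V.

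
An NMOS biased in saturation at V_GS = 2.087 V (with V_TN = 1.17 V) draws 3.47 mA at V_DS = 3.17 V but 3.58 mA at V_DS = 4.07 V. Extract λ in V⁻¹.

With V_GS fixed, I_D ∝ (1 + λ V_DS) in saturation, so I_D2/I_D1 = (1 + λ V_DS2)/(1 + λ V_DS1).
3.58/3.47 = 1.032 = (1 + 4.07 λ)/(1 + 3.17 λ).
Solving: λ (I_D1 V_DS2 − I_D2 V_DS1) = I_D2 − I_D1, so λ = (3.58 − 3.47) / (3.47 × 4.07 − 3.58 × 3.17) = 0.11 / 2.77 = 0.0396 V⁻¹.

λ = 0.0396 V⁻¹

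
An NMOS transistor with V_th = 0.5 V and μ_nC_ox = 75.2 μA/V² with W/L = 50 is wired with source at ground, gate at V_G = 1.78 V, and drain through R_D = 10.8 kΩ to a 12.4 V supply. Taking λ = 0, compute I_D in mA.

V_GS = V_G = 1.78 V, so V_ov = 1.78 − 0.5 = 1.28 V.
k_n = μ_nC_ox · (W/L) = 3.76 mA/V².
Assume saturation: I_D = ½ k_n V_ov² = 0.5 × 3.76 × 1.28² = 3.08 mA, giving V_DS = V_DD − I_D R_D = 12.4 − 3.08 × 10.8 = -20.9 V.
But -20.9 V < V_ov = 1.28 V, so the device is actually in triode.
In triode I_D = k_n[V_ov V_DS − ½ V_DS²] and I_D = (V_DD − V_DS)/R_D. Equating: 20.3 V_DS² − 52.98 V_DS + 12.4 = 0, giving V_DS = 0.26 V (the root below V_ov).
I_D = (12.4 − 0.26) / 10.8 = 1.12 mA.

I_D = 1.12 mA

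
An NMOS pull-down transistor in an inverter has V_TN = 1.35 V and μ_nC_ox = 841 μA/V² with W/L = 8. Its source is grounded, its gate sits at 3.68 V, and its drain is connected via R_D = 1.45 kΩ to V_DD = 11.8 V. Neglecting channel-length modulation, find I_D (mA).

I_D = 7.75 mA

V_GS = V_G = 3.68 V, so V_ov = 3.68 − 1.35 = 2.33 V.
k_n = μ_nC_ox · (W/L) = 6.728 mA/V².
Assume saturation: I_D = ½ k_n V_ov² = 0.5 × 6.728 × 2.33² = 18.3 mA, giving V_DS = V_DD − I_D R_D = 11.8 − 18.3 × 1.45 = -14.7 V.
But -14.7 V < V_ov = 2.33 V, so the device is actually in triode.
In triode I_D = k_n[V_ov V_DS − ½ V_DS²] and I_D = (V_DD − V_DS)/R_D. Equating: 4.88 V_DS² − 23.73 V_DS + 11.8 = 0, giving V_DS = 0.562 V (the root below V_ov).
I_D = (11.8 − 0.562) / 1.45 = 7.75 mA.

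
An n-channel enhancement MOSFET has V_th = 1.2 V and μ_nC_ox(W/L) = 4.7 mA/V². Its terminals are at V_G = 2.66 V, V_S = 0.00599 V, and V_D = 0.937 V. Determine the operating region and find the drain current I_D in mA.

V_GS = V_G − V_S = 2.66 − 0.00599 = 2.65 V; V_DS = V_D − V_S = 0.937 − 0.00599 = 0.931 V.
V_ov = V_GS − V_th = 2.65 − 1.2 = 1.45 V.
Since V_DS = 0.931 V < V_ov = 1.45 V, the device is in the triode region.
I_D = k_n [V_ov · V_DS − ½ V_DS²] = 4.7 × [1.45 × 0.931 − 0.5 × 0.931²] = 4.33 mA.

Triode; I_D = 4.33 mA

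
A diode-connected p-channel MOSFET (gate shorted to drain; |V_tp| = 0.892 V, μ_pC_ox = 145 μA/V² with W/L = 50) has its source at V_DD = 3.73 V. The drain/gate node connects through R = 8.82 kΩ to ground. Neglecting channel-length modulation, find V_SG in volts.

With gate tied to drain, V_SG = V_SD ≥ V_SG − |V_tp|, so the device is in saturation.
k_p = μ_pC_ox · (W/L) = 7.25 mA/V².
KCL at the drain: ½ k_p (V_SG − |V_tp|)² = (V_DD − V_SG)/R.
Let x = V_SG − 0.892. Then 32 x² + x − 2.838 = 0, giving x = 0.283 V (positive root), so V_SG = 1.17 V.
I_D = (V_DD − V_SG)/R = (3.73 − 1.17) / 8.82 = 0.29 mA.

V_SG = 1.17 V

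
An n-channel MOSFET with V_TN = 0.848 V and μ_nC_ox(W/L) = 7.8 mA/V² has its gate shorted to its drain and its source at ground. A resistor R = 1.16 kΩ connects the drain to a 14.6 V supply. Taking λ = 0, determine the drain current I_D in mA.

With gate tied to drain, V_GS = V_DS ≥ V_GS − V_TN, so the device is in saturation.
KCL at the drain: ½ k_n (V_GS − V_TN)² = (V_DD − V_GS)/R.
Let x = V_GS − 0.848. Then 4.52 x² + x − 13.75 = 0, giving x = 1.64 V (positive root), so V_GS = 2.48 V.
I_D = (V_DD − V_GS)/R = (14.6 − 2.48) / 1.16 = 10.4 mA.

I_D = 10.4 mA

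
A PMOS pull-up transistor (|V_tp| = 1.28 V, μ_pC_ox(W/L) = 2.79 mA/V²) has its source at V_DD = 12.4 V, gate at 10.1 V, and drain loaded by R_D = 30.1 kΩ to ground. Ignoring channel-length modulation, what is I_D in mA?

V_SG = V_DD − V_G = 12.4 − 10.1 = 2.3 V, so V_ov = 2.3 − 1.28 = 1.02 V.
Assume saturation: I_D = ½ k_p V_ov² = 0.5 × 2.79 × 1.02² = 1.45 mA, giving V_SD = V_DD − I_D R_D = 12.4 − 1.45 × 30.1 = -31.3 V.
But -31.3 V < V_ov = 1.02 V, so the device is actually in triode.
In triode I_D = k_p[V_ov V_SD − ½ V_SD²] and I_D = (V_DD − V_SD)/R_D. Equating: 42 V_SD² − 86.66 V_SD + 12.4 = 0, giving V_SD = 0.155 V (the root below V_ov).
I_D = (12.4 − 0.155) / 30.1 = 0.407 mA.

I_D = 0.407 mA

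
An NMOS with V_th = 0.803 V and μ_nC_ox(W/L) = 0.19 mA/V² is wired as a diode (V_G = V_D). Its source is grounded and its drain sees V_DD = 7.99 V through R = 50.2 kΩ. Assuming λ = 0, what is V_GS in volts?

With gate tied to drain, V_GS = V_DS ≥ V_GS − V_th, so the device is in saturation.
KCL at the drain: ½ k_n (V_GS − V_th)² = (V_DD − V_GS)/R.
Let x = V_GS − 0.803. Then 4.77 x² + x − 7.187 = 0, giving x = 1.13 V (positive root), so V_GS = 1.93 V.
I_D = (V_DD − V_GS)/R = (7.99 − 1.93) / 50.2 = 0.121 mA.

V_GS = 1.93 V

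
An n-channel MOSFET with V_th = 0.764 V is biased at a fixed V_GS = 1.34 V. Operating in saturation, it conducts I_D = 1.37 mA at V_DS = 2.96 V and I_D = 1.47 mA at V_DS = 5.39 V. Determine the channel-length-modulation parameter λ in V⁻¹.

With V_GS fixed, I_D ∝ (1 + λ V_DS) in saturation, so I_D2/I_D1 = (1 + λ V_DS2)/(1 + λ V_DS1).
1.47/1.37 = 1.073 = (1 + 5.39 λ)/(1 + 2.96 λ).
Solving: λ (I_D1 V_DS2 − I_D2 V_DS1) = I_D2 − I_D1, so λ = (1.47 − 1.37) / (1.37 × 5.39 − 1.47 × 2.96) = 0.1 / 3.03 = 0.033 V⁻¹.

λ = 0.0330 V⁻¹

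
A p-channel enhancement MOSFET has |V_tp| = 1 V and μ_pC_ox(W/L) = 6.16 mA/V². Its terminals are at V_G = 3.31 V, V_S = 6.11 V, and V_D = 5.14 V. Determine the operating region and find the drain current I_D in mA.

Triode; I_D = 7.86 mA

V_SG = V_S − V_G = 6.11 − 3.31 = 2.8 V; V_SD = V_S − V_D = 6.11 − 5.14 = 0.97 V.
V_ov = V_SG − |V_tp| = 2.8 − 1 = 1.8 V.
Since V_SD = 0.97 V < V_ov = 1.8 V, the device is in the triode region.
I_D = k_p [V_ov · V_SD − ½ V_SD²] = 6.16 × [1.8 × 0.97 − 0.5 × 0.97²] = 7.86 mA.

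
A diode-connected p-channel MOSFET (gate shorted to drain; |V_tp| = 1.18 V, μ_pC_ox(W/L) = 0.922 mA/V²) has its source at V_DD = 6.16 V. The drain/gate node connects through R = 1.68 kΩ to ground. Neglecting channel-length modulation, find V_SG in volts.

V_SG = 3.15 V

With gate tied to drain, V_SG = V_SD ≥ V_SG − |V_tp|, so the device is in saturation.
KCL at the drain: ½ k_p (V_SG − |V_tp|)² = (V_DD − V_SG)/R.
Let x = V_SG − 1.18. Then 0.774 x² + x − 4.98 = 0, giving x = 1.97 V (positive root), so V_SG = 3.15 V.
I_D = (V_DD − V_SG)/R = (6.16 − 3.15) / 1.68 = 1.79 mA.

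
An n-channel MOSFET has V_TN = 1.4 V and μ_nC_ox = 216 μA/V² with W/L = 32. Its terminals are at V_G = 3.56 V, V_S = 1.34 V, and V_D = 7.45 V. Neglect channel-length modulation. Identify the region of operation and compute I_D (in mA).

Saturation; I_D = 2.32 mA

V_GS = V_G − V_S = 3.56 − 1.34 = 2.22 V; V_DS = V_D − V_S = 7.45 − 1.34 = 6.11 V.
k_n = μ_nC_ox · (W/L) = 6.912 mA/V².
V_ov = V_GS − V_TN = 2.22 − 1.4 = 0.82 V.
Since V_DS = 6.11 V ≥ V_ov = 0.82 V, the device is in saturation.
I_D = ½ k_n V_ov² = 0.5 × 6.912 × 0.82² = 2.32 mA.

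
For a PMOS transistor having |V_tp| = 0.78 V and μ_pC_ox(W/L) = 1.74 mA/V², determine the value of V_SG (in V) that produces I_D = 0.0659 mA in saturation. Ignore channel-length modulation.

In saturation I_D = ½ k_p (V_SG − |V_tp|)², so V_SG − |V_tp| = √(2 I_D / k_p) = √(2 × 0.0659 / 1.74) = 0.275 V.
V_SG = 0.78 + 0.275 = 1.06 V.

V_SG = 1.06 V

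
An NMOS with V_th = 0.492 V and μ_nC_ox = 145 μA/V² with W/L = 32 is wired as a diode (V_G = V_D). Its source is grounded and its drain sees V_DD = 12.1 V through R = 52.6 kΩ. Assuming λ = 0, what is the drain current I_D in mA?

I_D = 0.215 mA

With gate tied to drain, V_GS = V_DS ≥ V_GS − V_th, so the device is in saturation.
k_n = μ_nC_ox · (W/L) = 4.64 mA/V².
KCL at the drain: ½ k_n (V_GS − V_th)² = (V_DD − V_GS)/R.
Let x = V_GS − 0.492. Then 122 x² + x − 11.61 = 0, giving x = 0.304 V (positive root), so V_GS = 0.796 V.
I_D = (V_DD − V_GS)/R = (12.1 − 0.796) / 52.6 = 0.215 mA.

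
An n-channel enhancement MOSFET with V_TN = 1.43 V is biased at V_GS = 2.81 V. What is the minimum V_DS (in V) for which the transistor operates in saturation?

V_DS,sat = 1.38 V

The boundary between triode and saturation is V_DS = V_GS − V_TN = V_ov.
V_ov = 2.81 − 1.43 = 1.38 V.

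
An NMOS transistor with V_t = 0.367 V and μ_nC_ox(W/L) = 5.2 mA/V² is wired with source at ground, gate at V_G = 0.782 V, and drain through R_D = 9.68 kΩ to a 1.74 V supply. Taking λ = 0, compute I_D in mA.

V_GS = V_G = 0.782 V, so V_ov = 0.782 − 0.367 = 0.415 V.
Assume saturation: I_D = ½ k_n V_ov² = 0.5 × 5.2 × 0.415² = 0.448 mA, giving V_DS = V_DD − I_D R_D = 1.74 − 0.448 × 9.68 = -2.59 V.
But -2.59 V < V_ov = 0.415 V, so the device is actually in triode.
In triode I_D = k_n[V_ov V_DS − ½ V_DS²] and I_D = (V_DD − V_DS)/R_D. Equating: 25.2 V_DS² − 21.89 V_DS + 1.74 = 0, giving V_DS = 0.0885 V (the root below V_ov).
I_D = (1.74 − 0.0885) / 9.68 = 0.171 mA.

I_D = 0.171 mA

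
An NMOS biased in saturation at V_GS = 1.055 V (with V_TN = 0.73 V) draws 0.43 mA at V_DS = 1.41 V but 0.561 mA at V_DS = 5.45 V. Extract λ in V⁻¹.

λ = 0.0844 V⁻¹

With V_GS fixed, I_D ∝ (1 + λ V_DS) in saturation, so I_D2/I_D1 = (1 + λ V_DS2)/(1 + λ V_DS1).
0.561/0.43 = 1.305 = (1 + 5.45 λ)/(1 + 1.41 λ).
Solving: λ (I_D1 V_DS2 − I_D2 V_DS1) = I_D2 − I_D1, so λ = (0.561 − 0.43) / (0.43 × 5.45 − 0.561 × 1.41) = 0.131 / 1.55 = 0.0844 V⁻¹.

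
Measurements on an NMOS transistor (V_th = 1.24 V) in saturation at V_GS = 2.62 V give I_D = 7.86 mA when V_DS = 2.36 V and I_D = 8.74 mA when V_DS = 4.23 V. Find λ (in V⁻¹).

With V_GS fixed, I_D ∝ (1 + λ V_DS) in saturation, so I_D2/I_D1 = (1 + λ V_DS2)/(1 + λ V_DS1).
8.74/7.86 = 1.112 = (1 + 4.23 λ)/(1 + 2.36 λ).
Solving: λ (I_D1 V_DS2 − I_D2 V_DS1) = I_D2 − I_D1, so λ = (8.74 − 7.86) / (7.86 × 4.23 − 8.74 × 2.36) = 0.88 / 12.6 = 0.0697 V⁻¹.

λ = 0.0697 V⁻¹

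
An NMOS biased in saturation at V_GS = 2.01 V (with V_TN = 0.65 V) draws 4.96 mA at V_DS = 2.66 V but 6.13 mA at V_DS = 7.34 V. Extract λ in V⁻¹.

With V_GS fixed, I_D ∝ (1 + λ V_DS) in saturation, so I_D2/I_D1 = (1 + λ V_DS2)/(1 + λ V_DS1).
6.13/4.96 = 1.236 = (1 + 7.34 λ)/(1 + 2.66 λ).
Solving: λ (I_D1 V_DS2 − I_D2 V_DS1) = I_D2 − I_D1, so λ = (6.13 − 4.96) / (4.96 × 7.34 − 6.13 × 2.66) = 1.17 / 20.1 = 0.0582 V⁻¹.

λ = 0.0582 V⁻¹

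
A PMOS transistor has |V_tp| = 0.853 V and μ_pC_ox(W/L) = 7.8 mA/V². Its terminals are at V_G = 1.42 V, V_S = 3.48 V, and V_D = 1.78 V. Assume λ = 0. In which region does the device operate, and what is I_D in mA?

V_SG = V_S − V_G = 3.48 − 1.42 = 2.06 V; V_SD = V_S − V_D = 3.48 − 1.78 = 1.7 V.
V_ov = V_SG − |V_tp| = 2.06 − 0.853 = 1.21 V.
Since V_SD = 1.7 V ≥ V_ov = 1.21 V, the device is in saturation.
I_D = ½ k_p V_ov² = 0.5 × 7.8 × 1.21² = 5.68 mA.

Saturation; I_D = 5.68 mA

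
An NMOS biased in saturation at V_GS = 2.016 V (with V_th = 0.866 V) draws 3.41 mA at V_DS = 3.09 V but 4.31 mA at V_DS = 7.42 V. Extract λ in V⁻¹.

λ = 0.0751 V⁻¹

With V_GS fixed, I_D ∝ (1 + λ V_DS) in saturation, so I_D2/I_D1 = (1 + λ V_DS2)/(1 + λ V_DS1).
4.31/3.41 = 1.264 = (1 + 7.42 λ)/(1 + 3.09 λ).
Solving: λ (I_D1 V_DS2 − I_D2 V_DS1) = I_D2 − I_D1, so λ = (4.31 − 3.41) / (3.41 × 7.42 − 4.31 × 3.09) = 0.9 / 12 = 0.0751 V⁻¹.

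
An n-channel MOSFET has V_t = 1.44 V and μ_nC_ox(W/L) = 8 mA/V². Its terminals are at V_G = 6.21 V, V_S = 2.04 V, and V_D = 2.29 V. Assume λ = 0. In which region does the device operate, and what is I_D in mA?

Triode; I_D = 5.21 mA

V_GS = V_G − V_S = 6.21 − 2.04 = 4.17 V; V_DS = V_D − V_S = 2.29 − 2.04 = 0.25 V.
V_ov = V_GS − V_t = 4.17 − 1.44 = 2.73 V.
Since V_DS = 0.25 V < V_ov = 2.73 V, the device is in the triode region.
I_D = k_n [V_ov · V_DS − ½ V_DS²] = 8 × [2.73 × 0.25 − 0.5 × 0.25²] = 5.21 mA.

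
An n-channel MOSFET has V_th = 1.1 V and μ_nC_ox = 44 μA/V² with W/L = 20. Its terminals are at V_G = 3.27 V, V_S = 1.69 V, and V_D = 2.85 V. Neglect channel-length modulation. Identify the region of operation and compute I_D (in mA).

V_GS = V_G − V_S = 3.27 − 1.69 = 1.58 V; V_DS = V_D − V_S = 2.85 − 1.69 = 1.16 V.
k_n = μ_nC_ox · (W/L) = 0.88 mA/V².
V_ov = V_GS − V_th = 1.58 − 1.1 = 0.48 V.
Since V_DS = 1.16 V ≥ V_ov = 0.48 V, the device is in saturation.
I_D = ½ k_n V_ov² = 0.5 × 0.88 × 0.48² = 0.101 mA.

Saturation; I_D = 0.101 mA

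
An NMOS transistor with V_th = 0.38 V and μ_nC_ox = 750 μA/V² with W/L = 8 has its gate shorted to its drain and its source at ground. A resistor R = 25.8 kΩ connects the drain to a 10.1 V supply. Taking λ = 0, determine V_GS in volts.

With gate tied to drain, V_GS = V_DS ≥ V_GS − V_th, so the device is in saturation.
k_n = μ_nC_ox · (W/L) = 6 mA/V².
KCL at the drain: ½ k_n (V_GS − V_th)² = (V_DD − V_GS)/R.
Let x = V_GS − 0.38. Then 77.4 x² + x − 9.72 = 0, giving x = 0.348 V (positive root), so V_GS = 0.728 V.
I_D = (V_DD − V_GS)/R = (10.1 − 0.728) / 25.8 = 0.363 mA.

V_GS = 0.728 V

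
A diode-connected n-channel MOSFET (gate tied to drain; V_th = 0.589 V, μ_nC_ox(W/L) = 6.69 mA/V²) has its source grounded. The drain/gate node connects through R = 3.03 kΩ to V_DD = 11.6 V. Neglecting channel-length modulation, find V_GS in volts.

V_GS = 1.58 V

With gate tied to drain, V_GS = V_DS ≥ V_GS − V_th, so the device is in saturation.
KCL at the drain: ½ k_n (V_GS − V_th)² = (V_DD − V_GS)/R.
Let x = V_GS − 0.589. Then 10.1 x² + x − 11.01 = 0, giving x = 0.994 V (positive root), so V_GS = 1.58 V.
I_D = (V_DD − V_GS)/R = (11.6 − 1.58) / 3.03 = 3.31 mA.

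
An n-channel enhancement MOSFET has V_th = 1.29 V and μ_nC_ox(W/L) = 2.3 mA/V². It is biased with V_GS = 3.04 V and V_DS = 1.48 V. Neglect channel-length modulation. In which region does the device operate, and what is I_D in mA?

Triode; I_D = 3.44 mA

V_ov = V_GS − V_th = 3.04 − 1.29 = 1.75 V.
Since V_DS = 1.48 V < V_ov = 1.75 V, the device is in the triode region.
I_D = k_n [V_ov · V_DS − ½ V_DS²] = 2.3 × [1.75 × 1.48 − 0.5 × 1.48²] = 3.44 mA.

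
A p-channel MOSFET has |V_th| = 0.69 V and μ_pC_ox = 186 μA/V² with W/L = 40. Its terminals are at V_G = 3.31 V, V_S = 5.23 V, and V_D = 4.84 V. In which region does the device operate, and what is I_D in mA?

Triode; I_D = 3.00 mA

V_SG = V_S − V_G = 5.23 − 3.31 = 1.92 V; V_SD = V_S − V_D = 5.23 − 4.84 = 0.39 V.
k_p = μ_pC_ox · (W/L) = 7.44 mA/V².
V_ov = V_SG − |V_th| = 1.92 − 0.69 = 1.23 V.
Since V_SD = 0.39 V < V_ov = 1.23 V, the device is in the triode region.
I_D = k_p [V_ov · V_SD − ½ V_SD²] = 7.44 × [1.23 × 0.39 − 0.5 × 0.39²] = 3 mA.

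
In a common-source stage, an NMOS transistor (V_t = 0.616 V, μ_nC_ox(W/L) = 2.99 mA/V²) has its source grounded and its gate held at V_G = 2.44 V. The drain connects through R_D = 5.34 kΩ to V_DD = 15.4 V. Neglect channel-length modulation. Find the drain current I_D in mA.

V_GS = V_G = 2.44 V, so V_ov = 2.44 − 0.616 = 1.82 V.
Assume saturation: I_D = ½ k_n V_ov² = 0.5 × 2.99 × 1.82² = 4.97 mA, giving V_DS = V_DD − I_D R_D = 15.4 − 4.97 × 5.34 = -11.2 V.
But -11.2 V < V_ov = 1.82 V, so the device is actually in triode.
In triode I_D = k_n[V_ov V_DS − ½ V_DS²] and I_D = (V_DD − V_DS)/R_D. Equating: 7.98 V_DS² − 30.12 V_DS + 15.4 = 0, giving V_DS = 0.61 V (the root below V_ov).
I_D = (15.4 − 0.61) / 5.34 = 2.77 mA.

I_D = 2.77 mA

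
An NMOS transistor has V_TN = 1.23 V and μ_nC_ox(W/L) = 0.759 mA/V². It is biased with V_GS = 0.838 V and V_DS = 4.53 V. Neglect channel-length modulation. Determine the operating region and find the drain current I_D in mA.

Cutoff; I_D = 0 mA

V_GS = 0.838 V < V_TN = 1.23 V, so the transistor is in cutoff.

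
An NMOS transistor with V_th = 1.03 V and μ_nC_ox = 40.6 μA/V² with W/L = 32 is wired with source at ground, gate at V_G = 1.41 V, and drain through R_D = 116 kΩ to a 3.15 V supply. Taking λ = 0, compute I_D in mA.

I_D = 0.0267 mA

V_GS = V_G = 1.41 V, so V_ov = 1.41 − 1.03 = 0.38 V.
k_n = μ_nC_ox · (W/L) = 1.299 mA/V².
Assume saturation: I_D = ½ k_n V_ov² = 0.5 × 1.299 × 0.38² = 0.0938 mA, giving V_DS = V_DD − I_D R_D = 3.15 − 0.0938 × 116 = -7.73 V.
But -7.73 V < V_ov = 0.38 V, so the device is actually in triode.
In triode I_D = k_n[V_ov V_DS − ½ V_DS²] and I_D = (V_DD − V_DS)/R_D. Equating: 75.4 V_DS² − 58.27 V_DS + 3.15 = 0, giving V_DS = 0.0585 V (the root below V_ov).
I_D = (3.15 − 0.0585) / 116 = 0.0267 mA.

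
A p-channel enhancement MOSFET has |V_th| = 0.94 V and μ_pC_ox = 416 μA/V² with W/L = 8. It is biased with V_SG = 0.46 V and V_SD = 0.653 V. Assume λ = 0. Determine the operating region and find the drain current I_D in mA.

Cutoff; I_D = 0 mA

V_SG = 0.46 V < |V_th| = 0.94 V, so the transistor is in cutoff.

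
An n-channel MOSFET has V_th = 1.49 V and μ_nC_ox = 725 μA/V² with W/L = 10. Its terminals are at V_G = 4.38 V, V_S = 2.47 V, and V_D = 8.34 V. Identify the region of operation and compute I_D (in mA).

V_GS = V_G − V_S = 4.38 − 2.47 = 1.91 V; V_DS = V_D − V_S = 8.34 − 2.47 = 5.87 V.
k_n = μ_nC_ox · (W/L) = 7.25 mA/V².
V_ov = V_GS − V_th = 1.91 − 1.49 = 0.42 V.
Since V_DS = 5.87 V ≥ V_ov = 0.42 V, the device is in saturation.
I_D = ½ k_n V_ov² = 0.5 × 7.25 × 0.42² = 0.639 mA.

Saturation; I_D = 0.639 mA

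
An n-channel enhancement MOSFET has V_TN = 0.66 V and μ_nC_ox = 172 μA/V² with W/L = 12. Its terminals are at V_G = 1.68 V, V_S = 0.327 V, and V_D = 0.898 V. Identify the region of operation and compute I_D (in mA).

Triode; I_D = 0.480 mA

V_GS = V_G − V_S = 1.68 − 0.327 = 1.35 V; V_DS = V_D − V_S = 0.898 − 0.327 = 0.571 V.
k_n = μ_nC_ox · (W/L) = 2.064 mA/V².
V_ov = V_GS − V_TN = 1.35 − 0.66 = 0.693 V.
Since V_DS = 0.571 V < V_ov = 0.693 V, the device is in the triode region.
I_D = k_n [V_ov · V_DS − ½ V_DS²] = 2.064 × [0.693 × 0.571 − 0.5 × 0.571²] = 0.48 mA.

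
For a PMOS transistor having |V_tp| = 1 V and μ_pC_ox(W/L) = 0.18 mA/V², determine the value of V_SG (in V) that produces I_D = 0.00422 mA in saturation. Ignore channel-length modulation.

V_SG = 1.22 V

In saturation I_D = ½ k_p (V_SG − |V_tp|)², so V_SG − |V_tp| = √(2 I_D / k_p) = √(2 × 0.00422 / 0.18) = 0.217 V.
V_SG = 1 + 0.217 = 1.22 V.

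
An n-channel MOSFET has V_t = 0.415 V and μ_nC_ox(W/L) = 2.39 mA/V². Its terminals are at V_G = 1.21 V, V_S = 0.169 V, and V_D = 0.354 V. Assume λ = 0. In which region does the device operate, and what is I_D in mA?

Triode; I_D = 0.236 mA

V_GS = V_G − V_S = 1.21 − 0.169 = 1.04 V; V_DS = V_D − V_S = 0.354 − 0.169 = 0.185 V.
V_ov = V_GS − V_t = 1.04 − 0.415 = 0.626 V.
Since V_DS = 0.185 V < V_ov = 0.626 V, the device is in the triode region.
I_D = k_n [V_ov · V_DS − ½ V_DS²] = 2.39 × [0.626 × 0.185 − 0.5 × 0.185²] = 0.236 mA.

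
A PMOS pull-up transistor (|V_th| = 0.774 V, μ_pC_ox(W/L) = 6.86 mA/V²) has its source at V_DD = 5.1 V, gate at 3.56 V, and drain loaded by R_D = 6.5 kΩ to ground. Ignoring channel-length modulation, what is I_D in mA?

V_SG = V_DD − V_G = 5.1 − 3.56 = 1.54 V, so V_ov = 1.54 − 0.774 = 0.766 V.
Assume saturation: I_D = ½ k_p V_ov² = 0.5 × 6.86 × 0.766² = 2.01 mA, giving V_SD = V_DD − I_D R_D = 5.1 − 2.01 × 6.5 = -7.98 V.
But -7.98 V < V_ov = 0.766 V, so the device is actually in triode.
In triode I_D = k_p[V_ov V_SD − ½ V_SD²] and I_D = (V_DD − V_SD)/R_D. Equating: 22.3 V_SD² − 35.16 V_SD + 5.1 = 0, giving V_SD = 0.162 V (the root below V_ov).
I_D = (5.1 − 0.162) / 6.5 = 0.76 mA.

I_D = 0.760 mA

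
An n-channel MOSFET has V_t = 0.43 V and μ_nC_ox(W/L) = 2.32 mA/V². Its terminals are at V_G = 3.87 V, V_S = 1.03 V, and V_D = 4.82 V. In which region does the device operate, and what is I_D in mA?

V_GS = V_G − V_S = 3.87 − 1.03 = 2.84 V; V_DS = V_D − V_S = 4.82 − 1.03 = 3.79 V.
V_ov = V_GS − V_t = 2.84 − 0.43 = 2.41 V.
Since V_DS = 3.79 V ≥ V_ov = 2.41 V, the device is in saturation.
I_D = ½ k_n V_ov² = 0.5 × 2.32 × 2.41² = 6.74 mA.

Saturation; I_D = 6.74 mA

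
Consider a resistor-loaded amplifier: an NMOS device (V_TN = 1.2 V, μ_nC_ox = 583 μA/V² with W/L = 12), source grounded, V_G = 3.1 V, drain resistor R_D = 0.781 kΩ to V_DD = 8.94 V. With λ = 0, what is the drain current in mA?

V_GS = V_G = 3.1 V, so V_ov = 3.1 − 1.2 = 1.9 V.
k_n = μ_nC_ox · (W/L) = 6.996 mA/V².
Assume saturation: I_D = ½ k_n V_ov² = 0.5 × 6.996 × 1.9² = 12.6 mA, giving V_DS = V_DD − I_D R_D = 8.94 − 12.6 × 0.781 = -0.922 V.
But -0.922 V < V_ov = 1.9 V, so the device is actually in triode.
In triode I_D = k_n[V_ov V_DS − ½ V_DS²] and I_D = (V_DD − V_DS)/R_D. Equating: 2.73 V_DS² − 11.38 V_DS + 8.94 = 0, giving V_DS = 1.05 V (the root below V_ov).
I_D = (8.94 − 1.05) / 0.781 = 10.1 mA.

I_D = 10.1 mA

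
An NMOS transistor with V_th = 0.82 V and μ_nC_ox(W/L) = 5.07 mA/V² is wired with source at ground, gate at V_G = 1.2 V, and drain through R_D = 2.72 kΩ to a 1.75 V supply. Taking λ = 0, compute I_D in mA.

V_GS = V_G = 1.2 V, so V_ov = 1.2 − 0.82 = 0.38 V.
Assume saturation: I_D = ½ k_n V_ov² = 0.5 × 5.07 × 0.38² = 0.366 mA, giving V_DS = V_DD − I_D R_D = 1.75 − 0.366 × 2.72 = 0.754 V.
V_DS = 0.754 V ≥ V_ov = 0.38 V, confirming saturation.

I_D = 0.366 mA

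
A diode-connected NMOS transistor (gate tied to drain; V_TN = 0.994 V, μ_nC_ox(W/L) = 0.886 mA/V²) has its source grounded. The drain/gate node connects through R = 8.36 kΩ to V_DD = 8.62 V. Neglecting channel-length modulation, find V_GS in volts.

With gate tied to drain, V_GS = V_DS ≥ V_GS − V_TN, so the device is in saturation.
KCL at the drain: ½ k_n (V_GS − V_TN)² = (V_DD − V_GS)/R.
Let x = V_GS − 0.994. Then 3.7 x² + x − 7.626 = 0, giving x = 1.31 V (positive root), so V_GS = 2.3 V.
I_D = (V_DD − V_GS)/R = (8.62 − 2.3) / 8.36 = 0.756 mA.

V_GS = 2.30 V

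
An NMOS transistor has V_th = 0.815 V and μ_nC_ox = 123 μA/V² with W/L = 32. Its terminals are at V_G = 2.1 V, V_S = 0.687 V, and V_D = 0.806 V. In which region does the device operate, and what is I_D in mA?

V_GS = V_G − V_S = 2.1 − 0.687 = 1.41 V; V_DS = V_D − V_S = 0.806 − 0.687 = 0.119 V.
k_n = μ_nC_ox · (W/L) = 3.936 mA/V².
V_ov = V_GS − V_th = 1.41 − 0.815 = 0.598 V.
Since V_DS = 0.119 V < V_ov = 0.598 V, the device is in the triode region.
I_D = k_n [V_ov · V_DS − ½ V_DS²] = 3.936 × [0.598 × 0.119 − 0.5 × 0.119²] = 0.252 mA.

Triode; I_D = 0.252 mA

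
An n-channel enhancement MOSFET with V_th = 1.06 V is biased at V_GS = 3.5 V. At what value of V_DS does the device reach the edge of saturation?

The boundary between triode and saturation is V_DS = V_GS − V_th = V_ov.
V_ov = 3.5 − 1.06 = 2.44 V.

V_DS,sat = 2.44 V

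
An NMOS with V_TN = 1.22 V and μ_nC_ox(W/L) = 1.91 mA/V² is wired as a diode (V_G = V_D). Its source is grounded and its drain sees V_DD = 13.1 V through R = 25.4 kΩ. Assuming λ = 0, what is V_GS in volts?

V_GS = 1.90 V

With gate tied to drain, V_GS = V_DS ≥ V_GS − V_TN, so the device is in saturation.
KCL at the drain: ½ k_n (V_GS − V_TN)² = (V_DD − V_GS)/R.
Let x = V_GS − 1.22. Then 24.3 x² + x − 11.88 = 0, giving x = 0.68 V (positive root), so V_GS = 1.9 V.
I_D = (V_DD − V_GS)/R = (13.1 − 1.9) / 25.4 = 0.441 mA.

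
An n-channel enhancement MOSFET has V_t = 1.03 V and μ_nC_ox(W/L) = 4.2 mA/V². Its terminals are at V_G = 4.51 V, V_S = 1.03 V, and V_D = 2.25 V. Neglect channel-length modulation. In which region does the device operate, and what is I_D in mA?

Triode; I_D = 9.43 mA

V_GS = V_G − V_S = 4.51 − 1.03 = 3.48 V; V_DS = V_D − V_S = 2.25 − 1.03 = 1.22 V.
V_ov = V_GS − V_t = 3.48 − 1.03 = 2.45 V.
Since V_DS = 1.22 V < V_ov = 2.45 V, the device is in the triode region.
I_D = k_n [V_ov · V_DS − ½ V_DS²] = 4.2 × [2.45 × 1.22 − 0.5 × 1.22²] = 9.43 mA.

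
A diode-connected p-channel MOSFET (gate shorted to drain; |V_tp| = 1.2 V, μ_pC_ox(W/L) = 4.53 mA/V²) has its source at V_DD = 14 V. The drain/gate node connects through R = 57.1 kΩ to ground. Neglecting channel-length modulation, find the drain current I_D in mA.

I_D = 0.219 mA

With gate tied to drain, V_SG = V_SD ≥ V_SG − |V_tp|, so the device is in saturation.
KCL at the drain: ½ k_p (V_SG − |V_tp|)² = (V_DD − V_SG)/R.
Let x = V_SG − 1.2. Then 129 x² + x − 12.8 = 0, giving x = 0.311 V (positive root), so V_SG = 1.51 V.
I_D = (V_DD − V_SG)/R = (14 − 1.51) / 57.1 = 0.219 mA.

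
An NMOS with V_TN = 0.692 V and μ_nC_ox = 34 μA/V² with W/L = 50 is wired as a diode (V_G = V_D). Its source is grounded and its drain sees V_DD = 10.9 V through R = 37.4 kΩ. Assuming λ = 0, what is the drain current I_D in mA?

I_D = 0.258 mA

With gate tied to drain, V_GS = V_DS ≥ V_GS − V_TN, so the device is in saturation.
k_n = μ_nC_ox · (W/L) = 1.7 mA/V².
KCL at the drain: ½ k_n (V_GS − V_TN)² = (V_DD − V_GS)/R.
Let x = V_GS − 0.692. Then 31.8 x² + x − 10.21 = 0, giving x = 0.551 V (positive root), so V_GS = 1.24 V.
I_D = (V_DD − V_GS)/R = (10.9 − 1.24) / 37.4 = 0.258 mA.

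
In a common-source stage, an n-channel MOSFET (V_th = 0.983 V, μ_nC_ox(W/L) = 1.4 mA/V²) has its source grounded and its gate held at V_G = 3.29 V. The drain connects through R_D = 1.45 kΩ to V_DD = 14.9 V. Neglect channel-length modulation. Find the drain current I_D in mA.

V_GS = V_G = 3.29 V, so V_ov = 3.29 − 0.983 = 2.31 V.
Assume saturation: I_D = ½ k_n V_ov² = 0.5 × 1.4 × 2.31² = 3.73 mA, giving V_DS = V_DD − I_D R_D = 14.9 − 3.73 × 1.45 = 9.5 V.
V_DS = 9.5 V ≥ V_ov = 2.31 V, confirming saturation.

I_D = 3.73 mA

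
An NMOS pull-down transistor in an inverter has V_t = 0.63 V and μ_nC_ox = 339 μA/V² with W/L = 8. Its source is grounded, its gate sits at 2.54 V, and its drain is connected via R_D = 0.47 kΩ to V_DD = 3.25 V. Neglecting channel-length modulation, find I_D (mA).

I_D = 4.31 mA

V_GS = V_G = 2.54 V, so V_ov = 2.54 − 0.63 = 1.91 V.
k_n = μ_nC_ox · (W/L) = 2.712 mA/V².
Assume saturation: I_D = ½ k_n V_ov² = 0.5 × 2.712 × 1.91² = 4.95 mA, giving V_DS = V_DD − I_D R_D = 3.25 − 4.95 × 0.47 = 0.925 V.
But 0.925 V < V_ov = 1.91 V, so the device is actually in triode.
In triode I_D = k_n[V_ov V_DS − ½ V_DS²] and I_D = (V_DD − V_DS)/R_D. Equating: 0.637 V_DS² − 3.435 V_DS + 3.25 = 0, giving V_DS = 1.22 V (the root below V_ov).
I_D = (3.25 − 1.22) / 0.47 = 4.31 mA.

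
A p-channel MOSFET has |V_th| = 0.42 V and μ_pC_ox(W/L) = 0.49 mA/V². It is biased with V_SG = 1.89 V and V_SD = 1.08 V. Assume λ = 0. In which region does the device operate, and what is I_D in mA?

Triode; I_D = 0.492 mA

V_ov = V_SG − |V_th| = 1.89 − 0.42 = 1.47 V.
Since V_SD = 1.08 V < V_ov = 1.47 V, the device is in the triode region.
I_D = k_p [V_ov · V_SD − ½ V_SD²] = 0.49 × [1.47 × 1.08 − 0.5 × 1.08²] = 0.492 mA.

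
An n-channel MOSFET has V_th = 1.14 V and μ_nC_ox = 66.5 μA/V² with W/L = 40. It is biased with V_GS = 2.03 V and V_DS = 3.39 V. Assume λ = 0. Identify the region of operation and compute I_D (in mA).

Saturation; I_D = 1.05 mA

k_n = μ_nC_ox · (W/L) = 2.66 mA/V².
V_ov = V_GS − V_th = 2.03 − 1.14 = 0.89 V.
Since V_DS = 3.39 V ≥ V_ov = 0.89 V, the device is in saturation.
I_D = ½ k_n V_ov² = 0.5 × 2.66 × 0.89² = 1.05 mA.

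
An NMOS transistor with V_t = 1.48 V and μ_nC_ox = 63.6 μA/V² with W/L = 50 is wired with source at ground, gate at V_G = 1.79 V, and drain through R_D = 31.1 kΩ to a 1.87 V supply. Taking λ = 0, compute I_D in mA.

I_D = 0.0580 mA

V_GS = V_G = 1.79 V, so V_ov = 1.79 − 1.48 = 0.31 V.
k_n = μ_nC_ox · (W/L) = 3.18 mA/V².
Assume saturation: I_D = ½ k_n V_ov² = 0.5 × 3.18 × 0.31² = 0.153 mA, giving V_DS = V_DD − I_D R_D = 1.87 − 0.153 × 31.1 = -2.88 V.
But -2.88 V < V_ov = 0.31 V, so the device is actually in triode.
In triode I_D = k_n[V_ov V_DS − ½ V_DS²] and I_D = (V_DD − V_DS)/R_D. Equating: 49.4 V_DS² − 31.66 V_DS + 1.87 = 0, giving V_DS = 0.0658 V (the root below V_ov).
I_D = (1.87 − 0.0658) / 31.1 = 0.058 mA.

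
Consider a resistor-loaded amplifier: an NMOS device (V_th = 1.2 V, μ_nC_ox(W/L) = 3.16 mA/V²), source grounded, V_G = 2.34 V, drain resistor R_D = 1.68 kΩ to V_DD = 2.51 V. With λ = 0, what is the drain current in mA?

V_GS = V_G = 2.34 V, so V_ov = 2.34 − 1.2 = 1.14 V.
Assume saturation: I_D = ½ k_n V_ov² = 0.5 × 3.16 × 1.14² = 2.05 mA, giving V_DS = V_DD − I_D R_D = 2.51 − 2.05 × 1.68 = -0.94 V.
But -0.94 V < V_ov = 1.14 V, so the device is actually in triode.
In triode I_D = k_n[V_ov V_DS − ½ V_DS²] and I_D = (V_DD − V_DS)/R_D. Equating: 2.65 V_DS² − 7.052 V_DS + 2.51 = 0, giving V_DS = 0.423 V (the root below V_ov).
I_D = (2.51 − 0.423) / 1.68 = 1.24 mA.

I_D = 1.24 mA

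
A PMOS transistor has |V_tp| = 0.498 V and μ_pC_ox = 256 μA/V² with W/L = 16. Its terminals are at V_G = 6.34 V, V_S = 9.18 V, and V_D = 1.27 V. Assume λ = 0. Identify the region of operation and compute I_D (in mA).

Saturation; I_D = 11.2 mA

V_SG = V_S − V_G = 9.18 − 6.34 = 2.84 V; V_SD = V_S − V_D = 9.18 − 1.27 = 7.91 V.
k_p = μ_pC_ox · (W/L) = 4.096 mA/V².
V_ov = V_SG − |V_tp| = 2.84 − 0.498 = 2.34 V.
Since V_SD = 7.91 V ≥ V_ov = 2.34 V, the device is in saturation.
I_D = ½ k_p V_ov² = 0.5 × 4.096 × 2.34² = 11.2 mA.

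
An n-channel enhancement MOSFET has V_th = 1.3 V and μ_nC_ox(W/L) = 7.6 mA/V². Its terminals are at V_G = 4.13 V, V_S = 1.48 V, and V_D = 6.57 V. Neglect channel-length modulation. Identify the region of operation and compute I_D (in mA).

Saturation; I_D = 6.93 mA

V_GS = V_G − V_S = 4.13 − 1.48 = 2.65 V; V_DS = V_D − V_S = 6.57 − 1.48 = 5.09 V.
V_ov = V_GS − V_th = 2.65 − 1.3 = 1.35 V.
Since V_DS = 5.09 V ≥ V_ov = 1.35 V, the device is in saturation.
I_D = ½ k_n V_ov² = 0.5 × 7.6 × 1.35² = 6.93 mA.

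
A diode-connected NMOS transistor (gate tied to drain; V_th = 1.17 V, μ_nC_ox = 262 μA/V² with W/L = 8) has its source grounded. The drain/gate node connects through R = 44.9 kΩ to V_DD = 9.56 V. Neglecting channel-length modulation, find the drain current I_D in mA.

I_D = 0.178 mA

With gate tied to drain, V_GS = V_DS ≥ V_GS − V_th, so the device is in saturation.
k_n = μ_nC_ox · (W/L) = 2.096 mA/V².
KCL at the drain: ½ k_n (V_GS − V_th)² = (V_DD − V_GS)/R.
Let x = V_GS − 1.17. Then 47.1 x² + x − 8.39 = 0, giving x = 0.412 V (positive root), so V_GS = 1.58 V.
I_D = (V_DD − V_GS)/R = (9.56 − 1.58) / 44.9 = 0.178 mA.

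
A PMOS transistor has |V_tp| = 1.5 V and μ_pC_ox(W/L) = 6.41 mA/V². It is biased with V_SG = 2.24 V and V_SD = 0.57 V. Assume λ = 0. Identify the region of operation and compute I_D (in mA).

V_ov = V_SG − |V_tp| = 2.24 − 1.5 = 0.74 V.
Since V_SD = 0.57 V < V_ov = 0.74 V, the device is in the triode region.
I_D = k_p [V_ov · V_SD − ½ V_SD²] = 6.41 × [0.74 × 0.57 − 0.5 × 0.57²] = 1.66 mA.

Triode; I_D = 1.66 mA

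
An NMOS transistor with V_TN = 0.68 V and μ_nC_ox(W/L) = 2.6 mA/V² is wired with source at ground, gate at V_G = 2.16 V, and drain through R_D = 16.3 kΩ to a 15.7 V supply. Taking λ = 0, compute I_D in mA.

V_GS = V_G = 2.16 V, so V_ov = 2.16 − 0.68 = 1.48 V.
Assume saturation: I_D = ½ k_n V_ov² = 0.5 × 2.6 × 1.48² = 2.85 mA, giving V_DS = V_DD − I_D R_D = 15.7 − 2.85 × 16.3 = -30.7 V.
But -30.7 V < V_ov = 1.48 V, so the device is actually in triode.
In triode I_D = k_n[V_ov V_DS − ½ V_DS²] and I_D = (V_DD − V_DS)/R_D. Equating: 21.2 V_DS² − 63.72 V_DS + 15.7 = 0, giving V_DS = 0.271 V (the root below V_ov).
I_D = (15.7 − 0.271) / 16.3 = 0.947 mA.

I_D = 0.947 mA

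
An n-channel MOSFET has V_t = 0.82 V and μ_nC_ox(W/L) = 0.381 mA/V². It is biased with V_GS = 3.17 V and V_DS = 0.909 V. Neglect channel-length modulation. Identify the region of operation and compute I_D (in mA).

V_ov = V_GS − V_t = 3.17 − 0.82 = 2.35 V.
Since V_DS = 0.909 V < V_ov = 2.35 V, the device is in the triode region.
I_D = k_n [V_ov · V_DS − ½ V_DS²] = 0.381 × [2.35 × 0.909 − 0.5 × 0.909²] = 0.656 mA.

Triode; I_D = 0.656 mA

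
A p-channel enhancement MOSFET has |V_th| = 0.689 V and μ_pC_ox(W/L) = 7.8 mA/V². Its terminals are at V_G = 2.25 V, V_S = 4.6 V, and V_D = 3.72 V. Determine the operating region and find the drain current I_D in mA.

V_SG = V_S − V_G = 4.6 − 2.25 = 2.35 V; V_SD = V_S − V_D = 4.6 − 3.72 = 0.88 V.
V_ov = V_SG − |V_th| = 2.35 − 0.689 = 1.66 V.
Since V_SD = 0.88 V < V_ov = 1.66 V, the device is in the triode region.
I_D = k_p [V_ov · V_SD − ½ V_SD²] = 7.8 × [1.66 × 0.88 − 0.5 × 0.88²] = 8.38 mA.

Triode; I_D = 8.38 mA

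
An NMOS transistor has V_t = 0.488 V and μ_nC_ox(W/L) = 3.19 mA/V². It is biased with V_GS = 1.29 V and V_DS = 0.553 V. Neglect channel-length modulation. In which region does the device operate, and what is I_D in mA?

V_ov = V_GS − V_t = 1.29 − 0.488 = 0.802 V.
Since V_DS = 0.553 V < V_ov = 0.802 V, the device is in the triode region.
I_D = k_n [V_ov · V_DS − ½ V_DS²] = 3.19 × [0.802 × 0.553 − 0.5 × 0.553²] = 0.927 mA.

Triode; I_D = 0.927 mA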